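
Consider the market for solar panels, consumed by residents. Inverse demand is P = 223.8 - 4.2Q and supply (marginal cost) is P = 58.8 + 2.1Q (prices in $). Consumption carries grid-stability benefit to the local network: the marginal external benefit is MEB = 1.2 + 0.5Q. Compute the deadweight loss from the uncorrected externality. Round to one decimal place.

Market equilibrium (private): 58.8 + 2.1Q = 223.8 - 4.2Q → Q_m = 26.1905.
Social marginal benefit = demand + MEB = 225.0 - 3.7Q.
Set SMB = MC: 225.0 - 3.7Q = 58.8 + 2.1Q → Q* = 28.6552.
Between Q* and Q_m the wedge SMB − MC runs linearly from 0 to MEB(Q_m), so the loss is a triangle.
DWL = ½ × 2.4647 × 14.2952 = 17.6167.

DWL = $17.6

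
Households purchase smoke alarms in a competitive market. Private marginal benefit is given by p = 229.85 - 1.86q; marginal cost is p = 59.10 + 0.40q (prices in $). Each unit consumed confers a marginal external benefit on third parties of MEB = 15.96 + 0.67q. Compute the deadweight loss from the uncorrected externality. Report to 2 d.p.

Market equilibrium (private): 59.10 + 0.40q = 229.85 - 1.86q → q_m = 75.5531.
Social marginal benefit = demand + MEB = 245.81 - 1.19q.
Set SMB = MC: 245.81 - 1.19q = 59.10 + 0.40q → q* = 117.4277.
Height of the DWL triangle at q_m is SMB(q_m) − MC(q_m) = MEB(q_m) = 66.5806.
DWL = ½ × 41.8746 × 66.5806 = 1394.0180.

DWL = $1394.02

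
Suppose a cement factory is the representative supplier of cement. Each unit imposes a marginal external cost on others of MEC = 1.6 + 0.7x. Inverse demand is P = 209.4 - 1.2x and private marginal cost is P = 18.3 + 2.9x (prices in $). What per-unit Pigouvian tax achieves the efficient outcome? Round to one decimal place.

tax = $29.2 per unit

Social marginal cost = private MC + MEC = 19.9 + 3.6x.
Set SMC = demand: 19.9 + 3.6x = 209.4 - 1.2x → x* = 39.4792.
The Pigouvian tax equals MEC at x*: 1.6 + 0.7×39.4792 = 29.2354.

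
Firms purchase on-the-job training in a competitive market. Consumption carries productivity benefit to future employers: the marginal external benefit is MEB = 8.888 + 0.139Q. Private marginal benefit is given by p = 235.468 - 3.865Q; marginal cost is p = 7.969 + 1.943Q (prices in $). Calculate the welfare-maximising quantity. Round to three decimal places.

Q* = 41.698

Social marginal benefit = demand + MEB = 244.356 - 3.726Q.
Set SMB = MC: 244.356 - 3.726Q = 7.969 + 1.943Q → Q* = 41.6982.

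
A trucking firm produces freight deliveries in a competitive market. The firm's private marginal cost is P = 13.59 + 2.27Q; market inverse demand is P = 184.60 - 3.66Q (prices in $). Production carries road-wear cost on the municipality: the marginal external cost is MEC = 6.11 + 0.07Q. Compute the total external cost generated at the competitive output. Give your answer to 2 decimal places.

$205.31

Market equilibrium (private): 13.59 + 2.27Q = 184.60 - 3.66Q → Q_m = 28.8381.
Total external cost = ∫₀^{Q_m} (6.11 + 0.07Q) dQ = 6.11×28.8381 + ½×0.07×28.8381² = 205.3081.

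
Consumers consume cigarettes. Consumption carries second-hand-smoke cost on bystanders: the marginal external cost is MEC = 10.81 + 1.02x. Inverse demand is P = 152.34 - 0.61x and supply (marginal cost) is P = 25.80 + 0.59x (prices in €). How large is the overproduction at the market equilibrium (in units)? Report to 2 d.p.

53.32 units

Market equilibrium (private): 25.80 + 0.59x = 152.34 - 0.61x → x_m = 105.4500.
Social marginal benefit = demand − MEC = 141.53 - 1.63x.
Set SMB = MC: 141.53 - 1.63x = 25.80 + 0.59x → x* = 52.1306.
Gap = |105.4500 − 52.1306| = 53.3194.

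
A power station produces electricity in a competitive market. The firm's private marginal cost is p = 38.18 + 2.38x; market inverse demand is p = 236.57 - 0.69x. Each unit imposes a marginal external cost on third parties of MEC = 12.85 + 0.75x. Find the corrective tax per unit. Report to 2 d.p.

Social marginal cost = private MC + MEC = 51.03 + 3.13x.
Set SMC = demand: 51.03 + 3.13x = 236.57 - 0.69x → x* = 48.5707.
The Pigouvian tax equals MEC at x*: 12.85 + 0.75×48.5707 = 49.2780.

tax = 49.28 per unit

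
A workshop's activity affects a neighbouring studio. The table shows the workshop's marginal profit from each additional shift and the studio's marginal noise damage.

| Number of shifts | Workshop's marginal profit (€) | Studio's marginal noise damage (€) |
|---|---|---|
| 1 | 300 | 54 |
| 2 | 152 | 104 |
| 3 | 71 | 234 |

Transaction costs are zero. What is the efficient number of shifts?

Bargaining reaches the level where marginal profit last exceeds marginal noise damage.
That holds through level 2 (152 ≥ 104) but not at 3 (71 < 234).

2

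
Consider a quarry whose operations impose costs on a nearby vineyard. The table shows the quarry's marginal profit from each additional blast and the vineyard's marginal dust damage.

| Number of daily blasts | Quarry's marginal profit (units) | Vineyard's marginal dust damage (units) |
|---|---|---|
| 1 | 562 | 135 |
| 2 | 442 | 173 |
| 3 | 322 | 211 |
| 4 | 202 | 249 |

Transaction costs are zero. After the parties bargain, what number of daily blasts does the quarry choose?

Bargaining reaches the level where marginal profit last exceeds marginal dust damage.
That holds through level 3 (322 ≥ 211) but not at 4 (202 < 249).

3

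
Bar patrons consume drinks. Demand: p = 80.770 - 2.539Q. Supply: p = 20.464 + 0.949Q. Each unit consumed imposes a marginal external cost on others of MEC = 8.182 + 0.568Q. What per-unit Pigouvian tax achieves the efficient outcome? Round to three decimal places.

Social marginal benefit = demand − MEC = 72.588 - 3.107Q.
Set SMB = MC: 72.588 - 3.107Q = 20.464 + 0.949Q → Q* = 12.8511.
The Pigouvian tax equals MEC at Q*: 8.182 + 0.568×12.8511 = 15.4814.

tax = 15.481 per unit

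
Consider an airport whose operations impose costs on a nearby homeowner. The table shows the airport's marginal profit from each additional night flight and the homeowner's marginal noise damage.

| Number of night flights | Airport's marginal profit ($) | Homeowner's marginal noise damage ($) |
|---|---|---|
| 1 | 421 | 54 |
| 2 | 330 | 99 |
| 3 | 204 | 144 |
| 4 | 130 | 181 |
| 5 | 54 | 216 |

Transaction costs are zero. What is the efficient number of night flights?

Bargaining reaches the level where marginal profit last exceeds marginal noise damage.
That holds through level 3 (204 ≥ 144) but not at 4 (130 < 181).

3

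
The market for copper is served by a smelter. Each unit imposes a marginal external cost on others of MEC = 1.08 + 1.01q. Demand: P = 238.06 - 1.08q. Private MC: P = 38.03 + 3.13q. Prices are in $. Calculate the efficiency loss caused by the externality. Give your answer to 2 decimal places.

Market equilibrium (private): 38.03 + 3.13q = 238.06 - 1.08q → q_m = 47.5131.
Social marginal cost = private MC + MEC = 39.11 + 4.14q.
Set SMC = demand: 39.11 + 4.14q = 238.06 - 1.08q → q* = 38.1130.
The welfare-loss triangle has base |q_m − q*| and height MEC(q_m) (the vertical gap between SMC and demand is zero at q* and MEC at q_m).
DWL = ½ × 9.4001 × 49.0682 = 230.6230.

DWL = $230.62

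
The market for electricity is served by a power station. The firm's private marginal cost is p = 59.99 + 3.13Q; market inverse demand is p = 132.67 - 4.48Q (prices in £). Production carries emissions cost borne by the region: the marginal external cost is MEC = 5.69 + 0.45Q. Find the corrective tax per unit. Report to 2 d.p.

Social marginal cost = private MC + MEC = 65.68 + 3.58Q.
Set SMC = demand: 65.68 + 3.58Q = 132.67 - 4.48Q → Q* = 8.3114.
The Pigouvian tax equals MEC at Q*: 5.69 + 0.45×8.3114 = 9.4301.

tax = £9.43 per unit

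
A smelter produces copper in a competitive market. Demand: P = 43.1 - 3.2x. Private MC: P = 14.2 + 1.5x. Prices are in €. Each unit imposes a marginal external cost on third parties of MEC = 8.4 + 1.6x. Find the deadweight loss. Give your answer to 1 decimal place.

Market equilibrium (private): 14.2 + 1.5x = 43.1 - 3.2x → x_m = 6.1489.
Social marginal cost = private MC + MEC = 22.6 + 3.1x.
Set SMC = demand: 22.6 + 3.1x = 43.1 - 3.2x → x* = 3.2540.
The welfare-loss triangle has base |x_m − x*| and height MEC(x_m) (the vertical gap between SMC and demand is zero at x* and MEC at x_m).
DWL = ½ × 2.8949 × 18.2383 = 26.3990.

DWL = €26.4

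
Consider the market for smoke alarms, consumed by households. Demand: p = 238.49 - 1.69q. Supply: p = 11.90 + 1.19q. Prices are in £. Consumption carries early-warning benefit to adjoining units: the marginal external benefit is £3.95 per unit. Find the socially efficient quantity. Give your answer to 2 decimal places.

q* = 80.05

Social marginal benefit = demand + MEB = 242.44 - 1.69q.
Set SMB = MC: 242.44 - 1.69q = 11.90 + 1.19q → q* = 80.0486.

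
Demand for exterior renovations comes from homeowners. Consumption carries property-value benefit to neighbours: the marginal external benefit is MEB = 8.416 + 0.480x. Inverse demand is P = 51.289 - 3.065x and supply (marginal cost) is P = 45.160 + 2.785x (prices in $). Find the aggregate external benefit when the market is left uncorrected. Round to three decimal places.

Market equilibrium (private): 45.160 + 2.785x = 51.289 - 3.065x → x_m = 1.0477.
Total external benefit = ∫₀^{x_m} (8.416 + 0.480x) dx = 8.416×1.0477 + ½×0.480×1.0477² = 9.0809.

$9.081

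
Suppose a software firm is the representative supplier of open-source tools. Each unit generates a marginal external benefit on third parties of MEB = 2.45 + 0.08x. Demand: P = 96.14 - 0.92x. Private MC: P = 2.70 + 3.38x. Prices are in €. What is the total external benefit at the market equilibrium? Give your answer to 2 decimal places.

Market equilibrium (private): 2.70 + 3.38x = 96.14 - 0.92x → x_m = 21.7302.
Total external benefit = ∫₀^{x_m} (2.45 + 0.08x) dx = 2.45×21.7302 + ½×0.08×21.7302² = 72.1271.

€72.13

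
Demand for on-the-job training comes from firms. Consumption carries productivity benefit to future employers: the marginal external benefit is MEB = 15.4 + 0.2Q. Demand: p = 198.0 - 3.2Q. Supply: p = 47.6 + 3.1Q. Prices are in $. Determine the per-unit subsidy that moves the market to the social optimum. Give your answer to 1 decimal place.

subsidy = $20.8 per unit

Social marginal benefit = demand + MEB = 213.4 - 3.0Q.
Set SMB = MC: 213.4 - 3.0Q = 47.6 + 3.1Q → Q* = 27.1803.
The Pigouvian subsidy equals MEB at Q*: 15.4 + 0.2×27.1803 = 20.8361.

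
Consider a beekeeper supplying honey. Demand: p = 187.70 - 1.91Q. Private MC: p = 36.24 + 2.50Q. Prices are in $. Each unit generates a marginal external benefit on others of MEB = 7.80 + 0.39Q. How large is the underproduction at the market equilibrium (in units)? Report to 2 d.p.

5.27 units

Market equilibrium (private): 36.24 + 2.50Q = 187.70 - 1.91Q → Q_m = 34.3447.
Social marginal cost = private MC − MEB = 28.44 + 2.11Q.
Set SMC = demand: 28.44 + 2.11Q = 187.70 - 1.91Q → Q* = 39.6169.
Gap = |34.3447 − 39.6169| = 5.2722.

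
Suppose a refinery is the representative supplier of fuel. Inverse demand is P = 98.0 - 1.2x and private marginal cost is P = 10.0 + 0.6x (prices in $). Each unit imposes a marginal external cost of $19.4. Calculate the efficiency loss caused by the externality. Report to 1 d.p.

Market equilibrium (private): 10.0 + 0.6x = 98.0 - 1.2x → x_m = 48.8889.
Social marginal cost = private MC + MEC = 29.4 + 0.6x.
Set SMC = demand: 29.4 + 0.6x = 98.0 - 1.2x → x* = 38.1111.
The loss is the area between SMC and demand from x* to x_m; with linear curves that's a triangle of height MEC(x_m).
DWL = ½ × 10.7778 × 19.4000 = 104.5447.

DWL = $104.5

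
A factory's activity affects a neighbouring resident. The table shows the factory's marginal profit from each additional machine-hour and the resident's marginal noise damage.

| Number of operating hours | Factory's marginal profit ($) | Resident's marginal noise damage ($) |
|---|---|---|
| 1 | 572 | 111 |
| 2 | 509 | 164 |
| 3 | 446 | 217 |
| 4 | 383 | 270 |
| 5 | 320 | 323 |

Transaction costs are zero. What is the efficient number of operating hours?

4

Bargaining reaches the level where marginal profit last exceeds marginal noise damage.
That holds through level 4 (383 ≥ 270) but not at 5 (320 < 323).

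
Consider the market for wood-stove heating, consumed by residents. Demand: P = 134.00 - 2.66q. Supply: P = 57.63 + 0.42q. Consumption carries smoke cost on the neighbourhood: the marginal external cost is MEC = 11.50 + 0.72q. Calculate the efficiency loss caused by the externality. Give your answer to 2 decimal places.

Market equilibrium (private): 57.63 + 0.42q = 134.00 - 2.66q → q_m = 24.7955.
Social marginal benefit = demand − MEC = 122.50 - 3.38q.
Set SMB = MC: 122.50 - 3.38q = 57.63 + 0.42q → q* = 17.0711.
The welfare-loss triangle has base |q_m − q*| and height MEC(q_m) (the vertical gap between SMB and MC is zero at q* and MEC at q_m).
DWL = ½ × 7.7244 × 29.3527 = 113.3660.

DWL = 113.37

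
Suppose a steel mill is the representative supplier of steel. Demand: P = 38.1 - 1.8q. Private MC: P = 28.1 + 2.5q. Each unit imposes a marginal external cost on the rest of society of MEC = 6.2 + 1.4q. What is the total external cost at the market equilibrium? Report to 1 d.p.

18.2

Market equilibrium (private): 28.1 + 2.5q = 38.1 - 1.8q → q_m = 2.3256.
Total external cost = ∫₀^{q_m} (6.2 + 1.4q) dq = 6.2×2.3256 + ½×1.4×2.3256² = 18.2046.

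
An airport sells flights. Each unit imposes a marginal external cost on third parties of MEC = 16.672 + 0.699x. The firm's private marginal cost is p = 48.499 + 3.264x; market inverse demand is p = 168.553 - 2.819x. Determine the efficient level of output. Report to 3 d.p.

Social marginal cost = private MC + MEC = 65.171 + 3.963x.
Set SMC = demand: 65.171 + 3.963x = 168.553 - 2.819x → x* = 15.2436.

x* = 15.244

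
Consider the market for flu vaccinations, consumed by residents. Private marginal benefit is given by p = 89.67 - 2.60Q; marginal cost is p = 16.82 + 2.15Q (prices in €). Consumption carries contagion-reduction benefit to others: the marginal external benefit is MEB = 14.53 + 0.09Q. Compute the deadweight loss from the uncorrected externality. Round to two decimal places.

DWL = €27.16

Market equilibrium (private): 16.82 + 2.15Q = 89.67 - 2.60Q → Q_m = 15.3368.
Social marginal benefit = demand + MEB = 104.20 - 2.51Q.
Set SMB = MC: 104.20 - 2.51Q = 16.82 + 2.15Q → Q* = 18.7511.
Between Q* and Q_m the wedge SMB − MC runs linearly from 0 to MEB(Q_m), so the loss is a triangle.
DWL = ½ × 3.4143 × 15.9103 = 27.1613.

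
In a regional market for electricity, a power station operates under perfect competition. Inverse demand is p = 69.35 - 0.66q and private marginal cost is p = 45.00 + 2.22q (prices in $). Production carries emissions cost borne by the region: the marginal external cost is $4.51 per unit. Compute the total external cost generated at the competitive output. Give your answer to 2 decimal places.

$38.13

Market equilibrium (private): 45.00 + 2.22q = 69.35 - 0.66q → q_m = 8.4549.
Total external cost = MEC × q_m = 4.51 × 8.4549 = 38.1316.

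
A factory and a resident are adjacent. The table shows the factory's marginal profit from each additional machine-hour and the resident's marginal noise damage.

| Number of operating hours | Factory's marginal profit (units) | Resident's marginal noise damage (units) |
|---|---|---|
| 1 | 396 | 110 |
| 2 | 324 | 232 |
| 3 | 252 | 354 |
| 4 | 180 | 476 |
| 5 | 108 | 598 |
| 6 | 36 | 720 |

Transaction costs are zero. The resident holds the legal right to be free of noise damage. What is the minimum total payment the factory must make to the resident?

342

Efficient level: marginal profit ≥ marginal noise damage through level 2, so k* = 2.
With the resident holding the right, the factory must at least compensate total damage at k*: 110 + 232 = 342.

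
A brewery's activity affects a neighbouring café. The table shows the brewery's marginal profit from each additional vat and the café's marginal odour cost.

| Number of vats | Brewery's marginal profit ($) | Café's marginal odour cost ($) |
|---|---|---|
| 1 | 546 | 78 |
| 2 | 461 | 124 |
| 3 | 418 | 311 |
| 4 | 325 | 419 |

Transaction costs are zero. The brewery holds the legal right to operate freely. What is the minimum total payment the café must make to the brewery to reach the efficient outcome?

$325

Left alone the brewery would choose level 4 (marginal profit stays positive).
Efficient level: k* = 3 (marginal profit ≥ marginal odour cost through 3).
The café must at least cover the brewery's forgone profit from cutting 4→3: 325 = 325.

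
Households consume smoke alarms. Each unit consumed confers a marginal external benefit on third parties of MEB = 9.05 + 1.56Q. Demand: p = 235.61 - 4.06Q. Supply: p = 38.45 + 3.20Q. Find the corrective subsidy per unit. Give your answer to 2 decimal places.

subsidy = 65.49 per unit

Social marginal benefit = demand + MEB = 244.66 - 2.50Q.
Set SMB = MC: 244.66 - 2.50Q = 38.45 + 3.20Q → Q* = 36.1772.
The Pigouvian subsidy equals MEB at Q*: 9.05 + 1.56×36.1772 = 65.4864.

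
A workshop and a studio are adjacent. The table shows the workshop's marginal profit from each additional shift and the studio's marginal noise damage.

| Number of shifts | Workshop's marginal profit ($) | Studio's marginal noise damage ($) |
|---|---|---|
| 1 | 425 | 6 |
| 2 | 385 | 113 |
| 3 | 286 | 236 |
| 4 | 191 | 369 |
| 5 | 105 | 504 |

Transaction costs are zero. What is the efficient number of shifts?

3

Bargaining reaches the level where marginal profit last exceeds marginal noise damage.
That holds through level 3 (286 ≥ 236) but not at 4 (191 < 369).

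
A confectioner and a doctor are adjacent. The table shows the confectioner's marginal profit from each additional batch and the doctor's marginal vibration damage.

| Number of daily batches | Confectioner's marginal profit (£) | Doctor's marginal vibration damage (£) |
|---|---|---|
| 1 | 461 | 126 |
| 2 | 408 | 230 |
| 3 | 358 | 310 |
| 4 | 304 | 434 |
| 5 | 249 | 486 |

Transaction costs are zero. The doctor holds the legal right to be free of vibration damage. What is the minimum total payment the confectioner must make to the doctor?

Efficient level: marginal profit ≥ marginal vibration damage through level 3, so k* = 3.
With the doctor holding the right, the confectioner must at least compensate total damage at k*: 126 + 230 + 310 = 666.

£666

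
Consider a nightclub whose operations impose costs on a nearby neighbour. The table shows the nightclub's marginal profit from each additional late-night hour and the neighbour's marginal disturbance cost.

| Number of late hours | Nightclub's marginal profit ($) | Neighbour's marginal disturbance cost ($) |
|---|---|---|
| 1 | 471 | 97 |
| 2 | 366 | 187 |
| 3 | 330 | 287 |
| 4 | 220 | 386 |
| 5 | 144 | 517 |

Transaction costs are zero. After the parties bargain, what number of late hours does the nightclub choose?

3

Bargaining reaches the level where marginal profit last exceeds marginal disturbance cost.
That holds through level 3 (330 ≥ 287) but not at 4 (220 < 386).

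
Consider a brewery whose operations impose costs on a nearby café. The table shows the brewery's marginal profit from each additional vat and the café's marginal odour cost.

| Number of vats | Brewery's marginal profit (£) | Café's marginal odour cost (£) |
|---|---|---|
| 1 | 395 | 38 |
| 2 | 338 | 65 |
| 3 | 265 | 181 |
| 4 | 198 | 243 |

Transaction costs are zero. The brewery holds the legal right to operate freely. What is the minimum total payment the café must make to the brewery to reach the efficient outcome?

Left alone the brewery would choose level 4 (marginal profit stays positive).
Efficient level: k* = 3 (marginal profit ≥ marginal odour cost through 3).
The café must at least cover the brewery's forgone profit from cutting 4→3: 198 = 198.

£198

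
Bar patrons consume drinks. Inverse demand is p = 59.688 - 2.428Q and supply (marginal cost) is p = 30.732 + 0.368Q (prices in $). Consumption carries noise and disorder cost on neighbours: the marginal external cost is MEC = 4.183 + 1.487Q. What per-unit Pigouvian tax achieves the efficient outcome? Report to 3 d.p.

tax = $12.784 per unit

Social marginal benefit = demand − MEC = 55.505 - 3.915Q.
Set SMB = MC: 55.505 - 3.915Q = 30.732 + 0.368Q → Q* = 5.7840.
The Pigouvian tax equals MEC at Q*: 4.183 + 1.487×5.7840 = 12.7838.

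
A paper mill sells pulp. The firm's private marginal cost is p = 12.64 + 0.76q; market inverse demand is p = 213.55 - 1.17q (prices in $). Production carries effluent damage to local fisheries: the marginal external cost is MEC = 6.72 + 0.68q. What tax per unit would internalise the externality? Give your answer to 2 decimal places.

tax = $57.31 per unit

Social marginal cost = private MC + MEC = 19.36 + 1.44q.
Set SMC = demand: 19.36 + 1.44q = 213.55 - 1.17q → q* = 74.4023.
The Pigouvian tax equals MEC at q*: 6.72 + 0.68×74.4023 = 57.3136.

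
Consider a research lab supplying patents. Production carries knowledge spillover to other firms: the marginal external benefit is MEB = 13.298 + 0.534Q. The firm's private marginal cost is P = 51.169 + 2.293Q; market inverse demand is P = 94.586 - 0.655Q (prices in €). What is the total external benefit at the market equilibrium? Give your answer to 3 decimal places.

€253.761

Market equilibrium (private): 51.169 + 2.293Q = 94.586 - 0.655Q → Q_m = 14.7276.
Total external benefit = ∫₀^{Q_m} (13.298 + 0.534Q) dQ = 13.298×14.7276 + ½×0.534×14.7276² = 253.7605.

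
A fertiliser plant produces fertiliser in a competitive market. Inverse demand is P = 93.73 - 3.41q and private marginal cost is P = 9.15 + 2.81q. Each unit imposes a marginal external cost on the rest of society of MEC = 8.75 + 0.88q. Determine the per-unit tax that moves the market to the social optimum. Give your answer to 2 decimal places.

tax = 18.15 per unit

Social marginal cost = private MC + MEC = 17.90 + 3.69q.
Set SMC = demand: 17.90 + 3.69q = 93.73 - 3.41q → q* = 10.6803.
The Pigouvian tax equals MEC at q*: 8.75 + 0.88×10.6803 = 18.1487.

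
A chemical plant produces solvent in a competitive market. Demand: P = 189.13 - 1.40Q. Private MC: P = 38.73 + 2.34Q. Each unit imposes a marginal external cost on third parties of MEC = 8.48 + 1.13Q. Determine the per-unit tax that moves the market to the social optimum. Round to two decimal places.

Social marginal cost = private MC + MEC = 47.21 + 3.47Q.
Set SMC = demand: 47.21 + 3.47Q = 189.13 - 1.40Q → Q* = 29.1417.
The Pigouvian tax equals MEC at Q*: 8.48 + 1.13×29.1417 = 41.4101.

tax = 41.41 per unit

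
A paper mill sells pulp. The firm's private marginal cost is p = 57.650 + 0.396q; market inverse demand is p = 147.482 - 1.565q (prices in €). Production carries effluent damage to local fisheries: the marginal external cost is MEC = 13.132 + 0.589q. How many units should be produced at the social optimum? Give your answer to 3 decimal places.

q* = 30.078

Social marginal cost = private MC + MEC = 70.782 + 0.985q.
Set SMC = demand: 70.782 + 0.985q = 147.482 - 1.565q → q* = 30.0784.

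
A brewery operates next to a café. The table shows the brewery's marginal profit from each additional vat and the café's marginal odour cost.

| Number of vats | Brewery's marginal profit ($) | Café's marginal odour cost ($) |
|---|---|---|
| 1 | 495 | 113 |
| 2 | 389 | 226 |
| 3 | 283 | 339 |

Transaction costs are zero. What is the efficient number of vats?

Bargaining reaches the level where marginal profit last exceeds marginal odour cost.
That holds through level 2 (389 ≥ 226) but not at 3 (283 < 339).

2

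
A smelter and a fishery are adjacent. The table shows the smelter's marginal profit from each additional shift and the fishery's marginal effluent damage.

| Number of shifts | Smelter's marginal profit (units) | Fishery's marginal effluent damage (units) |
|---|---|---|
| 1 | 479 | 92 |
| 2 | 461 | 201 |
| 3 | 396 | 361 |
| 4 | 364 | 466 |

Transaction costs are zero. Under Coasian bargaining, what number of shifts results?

3

Bargaining reaches the level where marginal profit last exceeds marginal effluent damage.
That holds through level 3 (396 ≥ 361) but not at 4 (364 < 466).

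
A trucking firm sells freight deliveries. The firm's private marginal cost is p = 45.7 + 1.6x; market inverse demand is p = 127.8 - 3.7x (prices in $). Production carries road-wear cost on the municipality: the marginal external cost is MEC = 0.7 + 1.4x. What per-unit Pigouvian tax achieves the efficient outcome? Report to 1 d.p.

tax = $17.7 per unit

Social marginal cost = private MC + MEC = 46.4 + 3.0x.
Set SMC = demand: 46.4 + 3.0x = 127.8 - 3.7x → x* = 12.1493.
The Pigouvian tax equals MEC at x*: 0.7 + 1.4×12.1493 = 17.7090.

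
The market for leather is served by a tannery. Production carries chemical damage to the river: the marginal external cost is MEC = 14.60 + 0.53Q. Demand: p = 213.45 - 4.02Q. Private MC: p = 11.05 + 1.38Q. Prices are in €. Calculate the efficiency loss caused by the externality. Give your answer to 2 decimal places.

DWL = €100.16

Market equilibrium (private): 11.05 + 1.38Q = 213.45 - 4.02Q → Q_m = 37.4815.
Social marginal cost = private MC + MEC = 25.65 + 1.91Q.
Set SMC = demand: 25.65 + 1.91Q = 213.45 - 4.02Q → Q* = 31.6695.
Height of the DWL triangle at Q_m is SMC(Q_m) − demand(Q_m) = MEC(Q_m) = 34.4652.
DWL = ½ × 5.8120 × 34.4652 = 100.1559.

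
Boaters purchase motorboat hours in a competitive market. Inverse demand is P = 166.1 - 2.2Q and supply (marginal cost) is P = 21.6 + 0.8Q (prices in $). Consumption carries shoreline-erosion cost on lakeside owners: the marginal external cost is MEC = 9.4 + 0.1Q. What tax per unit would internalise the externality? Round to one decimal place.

tax = $13.8 per unit

Social marginal benefit = demand − MEC = 156.7 - 2.3Q.
Set SMB = MC: 156.7 - 2.3Q = 21.6 + 0.8Q → Q* = 43.5806.
The Pigouvian tax equals MEC at Q*: 9.4 + 0.1×43.5806 = 13.7581.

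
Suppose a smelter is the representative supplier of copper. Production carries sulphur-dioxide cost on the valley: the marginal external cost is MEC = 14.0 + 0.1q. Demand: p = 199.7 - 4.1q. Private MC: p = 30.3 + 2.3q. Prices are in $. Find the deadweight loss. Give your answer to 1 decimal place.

Market equilibrium (private): 30.3 + 2.3q = 199.7 - 4.1q → q_m = 26.4688.
Social marginal cost = private MC + MEC = 44.3 + 2.4q.
Set SMC = demand: 44.3 + 2.4q = 199.7 - 4.1q → q* = 23.9077.
The loss is the area between SMC and demand from q* to q_m; with linear curves that's a triangle of height MEC(q_m).
DWL = ½ × 2.5611 × 16.6469 = 21.3172.

DWL = $21.3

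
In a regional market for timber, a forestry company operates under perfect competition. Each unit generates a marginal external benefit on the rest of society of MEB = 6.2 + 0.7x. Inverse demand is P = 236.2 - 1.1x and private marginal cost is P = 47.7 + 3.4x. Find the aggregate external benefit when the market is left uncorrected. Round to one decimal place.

Market equilibrium (private): 47.7 + 3.4x = 236.2 - 1.1x → x_m = 41.8889.
Total external benefit = ∫₀^{x_m} (6.2 + 0.7x) dx = 6.2×41.8889 + ½×0.7×41.8889² = 873.8492.

873.8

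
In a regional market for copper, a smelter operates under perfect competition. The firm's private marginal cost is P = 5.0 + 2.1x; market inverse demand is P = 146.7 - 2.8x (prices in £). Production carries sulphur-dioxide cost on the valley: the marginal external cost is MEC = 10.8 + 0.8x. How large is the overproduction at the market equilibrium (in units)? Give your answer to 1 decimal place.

Market equilibrium (private): 5.0 + 2.1x = 146.7 - 2.8x → x_m = 28.9184.
Social marginal cost = private MC + MEC = 15.8 + 2.9x.
Set SMC = demand: 15.8 + 2.9x = 146.7 - 2.8x → x* = 22.9649.
Gap = |28.9184 − 22.9649| = 5.9535.

6.0 units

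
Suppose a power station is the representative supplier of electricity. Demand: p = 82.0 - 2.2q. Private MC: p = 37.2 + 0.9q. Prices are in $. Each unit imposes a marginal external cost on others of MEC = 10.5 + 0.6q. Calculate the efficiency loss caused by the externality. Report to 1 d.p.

Market equilibrium (private): 37.2 + 0.9q = 82.0 - 2.2q → q_m = 14.4516.
Social marginal cost = private MC + MEC = 47.7 + 1.5q.
Set SMC = demand: 47.7 + 1.5q = 82.0 - 2.2q → q* = 9.2703.
The welfare-loss triangle has base |q_m − q*| and height MEC(q_m) (the vertical gap between SMC and demand is zero at q* and MEC at q_m).
DWL = ½ × 5.1813 × 19.1710 = 49.6654.

DWL = $49.7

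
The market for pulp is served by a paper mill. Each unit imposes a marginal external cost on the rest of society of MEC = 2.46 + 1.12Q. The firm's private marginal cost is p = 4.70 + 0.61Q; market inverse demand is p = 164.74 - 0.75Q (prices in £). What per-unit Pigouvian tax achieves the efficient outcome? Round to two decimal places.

Social marginal cost = private MC + MEC = 7.16 + 1.73Q.
Set SMC = demand: 7.16 + 1.73Q = 164.74 - 0.75Q → Q* = 63.5403.
The Pigouvian tax equals MEC at Q*: 2.46 + 1.12×63.5403 = 73.6251.

tax = £73.63 per unit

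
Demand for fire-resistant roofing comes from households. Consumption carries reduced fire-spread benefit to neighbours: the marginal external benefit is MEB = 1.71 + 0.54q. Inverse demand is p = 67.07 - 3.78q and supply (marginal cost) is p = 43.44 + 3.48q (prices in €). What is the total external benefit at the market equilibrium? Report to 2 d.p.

Market equilibrium (private): 43.44 + 3.48q = 67.07 - 3.78q → q_m = 3.2548.
Total external benefit = ∫₀^{q_m} (1.71 + 0.54q) dq = 1.71×3.2548 + ½×0.54×3.2548² = 8.4260.

€8.43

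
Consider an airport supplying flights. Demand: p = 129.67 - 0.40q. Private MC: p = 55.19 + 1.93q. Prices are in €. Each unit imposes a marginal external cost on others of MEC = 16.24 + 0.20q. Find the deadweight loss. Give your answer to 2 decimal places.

Market equilibrium (private): 55.19 + 1.93q = 129.67 - 0.40q → q_m = 31.9657.
Social marginal cost = private MC + MEC = 71.43 + 2.13q.
Set SMC = demand: 71.43 + 2.13q = 129.67 - 0.40q → q* = 23.0198.
The welfare-loss triangle has base |q_m − q*| and height MEC(q_m) (the vertical gap between SMC and demand is zero at q* and MEC at q_m).
DWL = ½ × 8.9459 × 22.6331 = 101.2367.

DWL = €101.24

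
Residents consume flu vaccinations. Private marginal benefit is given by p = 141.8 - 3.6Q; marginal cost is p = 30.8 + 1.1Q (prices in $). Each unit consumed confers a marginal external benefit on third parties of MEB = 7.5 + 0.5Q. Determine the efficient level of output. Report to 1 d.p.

Social marginal benefit = demand + MEB = 149.3 - 3.1Q.
Set SMB = MC: 149.3 - 3.1Q = 30.8 + 1.1Q → Q* = 28.2143.

Q* = 28.2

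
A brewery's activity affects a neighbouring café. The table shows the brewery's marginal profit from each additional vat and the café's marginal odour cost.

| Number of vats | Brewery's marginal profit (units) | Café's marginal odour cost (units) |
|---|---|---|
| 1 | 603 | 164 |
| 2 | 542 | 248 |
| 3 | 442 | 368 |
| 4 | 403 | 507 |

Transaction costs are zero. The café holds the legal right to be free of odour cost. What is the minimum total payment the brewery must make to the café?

Efficient level: marginal profit ≥ marginal odour cost through level 3, so k* = 3.
With the café holding the right, the brewery must at least compensate total damage at k*: 164 + 248 + 368 = 780.

780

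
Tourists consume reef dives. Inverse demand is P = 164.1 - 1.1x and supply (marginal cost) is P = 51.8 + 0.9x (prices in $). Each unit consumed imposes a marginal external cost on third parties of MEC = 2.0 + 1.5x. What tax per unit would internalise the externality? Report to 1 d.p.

Social marginal benefit = demand − MEC = 162.1 - 2.6x.
Set SMB = MC: 162.1 - 2.6x = 51.8 + 0.9x → x* = 31.5143.
The Pigouvian tax equals MEC at x*: 2.0 + 1.5×31.5143 = 49.2715.

tax = $49.3 per unit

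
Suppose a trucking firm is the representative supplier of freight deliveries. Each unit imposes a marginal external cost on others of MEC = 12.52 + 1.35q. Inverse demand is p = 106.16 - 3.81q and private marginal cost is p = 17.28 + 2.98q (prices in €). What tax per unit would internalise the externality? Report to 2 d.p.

Social marginal cost = private MC + MEC = 29.80 + 4.33q.
Set SMC = demand: 29.80 + 4.33q = 106.16 - 3.81q → q* = 9.3808.
The Pigouvian tax equals MEC at q*: 12.52 + 1.35×9.3808 = 25.1841.

tax = €25.18 per unit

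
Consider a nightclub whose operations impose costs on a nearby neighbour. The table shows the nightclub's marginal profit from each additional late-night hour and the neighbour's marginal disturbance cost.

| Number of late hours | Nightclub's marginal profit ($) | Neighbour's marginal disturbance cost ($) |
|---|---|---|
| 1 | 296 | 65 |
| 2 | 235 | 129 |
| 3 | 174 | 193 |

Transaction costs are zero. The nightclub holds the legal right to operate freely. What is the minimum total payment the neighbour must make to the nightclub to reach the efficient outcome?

$174

Left alone the nightclub would choose level 3 (marginal profit stays positive).
Efficient level: k* = 2 (marginal profit ≥ marginal disturbance cost through 2).
The neighbour must at least cover the nightclub's forgone profit from cutting 3→2: 174 = 174.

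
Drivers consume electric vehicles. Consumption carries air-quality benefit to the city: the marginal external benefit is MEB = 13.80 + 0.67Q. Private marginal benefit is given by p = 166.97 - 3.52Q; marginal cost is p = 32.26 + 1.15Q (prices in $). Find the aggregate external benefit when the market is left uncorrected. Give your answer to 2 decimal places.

$676.82

Market equilibrium (private): 32.26 + 1.15Q = 166.97 - 3.52Q → Q_m = 28.8458.
Total external benefit = ∫₀^{Q_m} (13.80 + 0.67Q) dQ = 13.80×28.8458 + ½×0.67×28.8458² = 676.8189.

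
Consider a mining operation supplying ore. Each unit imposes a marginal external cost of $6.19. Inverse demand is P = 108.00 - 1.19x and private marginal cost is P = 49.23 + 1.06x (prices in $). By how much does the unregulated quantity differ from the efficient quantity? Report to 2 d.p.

2.75 units

Market equilibrium (private): 49.23 + 1.06x = 108.00 - 1.19x → x_m = 26.1200.
Social marginal cost = private MC + MEC = 55.42 + 1.06x.
Set SMC = demand: 55.42 + 1.06x = 108.00 - 1.19x → x* = 23.3689.
Gap = |26.1200 − 23.3689| = 2.7511.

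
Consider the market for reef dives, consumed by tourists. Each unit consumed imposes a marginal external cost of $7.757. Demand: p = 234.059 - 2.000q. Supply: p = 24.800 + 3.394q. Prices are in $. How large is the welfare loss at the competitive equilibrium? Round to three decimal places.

Market equilibrium (private): 24.800 + 3.394q = 234.059 - 2.000q → q_m = 38.7948.
Social marginal benefit = demand − MEC = 226.302 - 2.000q.
Set SMB = MC: 226.302 - 2.000q = 24.800 + 3.394q → q* = 37.3567.
The loss is the area between SMB and MC from q* to q_m; with linear curves that's a triangle of height MEC(q_m).
DWL = ½ × 1.4381 × 7.7570 = 5.5777.

DWL = $5.578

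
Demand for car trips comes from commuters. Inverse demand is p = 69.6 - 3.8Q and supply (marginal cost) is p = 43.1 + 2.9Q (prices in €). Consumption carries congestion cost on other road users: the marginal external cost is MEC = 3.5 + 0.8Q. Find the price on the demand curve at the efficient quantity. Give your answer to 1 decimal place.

Social marginal benefit = demand − MEC = 66.1 - 4.6Q.
Set SMB = MC: 66.1 - 4.6Q = 43.1 + 2.9Q → Q* = 3.0667.
Consumer price on the demand curve at Q*: 69.6 − 3.8×3.0667 = 57.9465.

P = €57.9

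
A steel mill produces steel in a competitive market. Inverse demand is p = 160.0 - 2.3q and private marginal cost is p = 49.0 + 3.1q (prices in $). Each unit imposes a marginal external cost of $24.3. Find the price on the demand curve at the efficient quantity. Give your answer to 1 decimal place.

P = $123.1

Social marginal cost = private MC + MEC = 73.3 + 3.1q.
Set SMC = demand: 73.3 + 3.1q = 160.0 - 2.3q → q* = 16.0556.
Consumer price on the demand curve at q*: 160.0 − 2.3×16.0556 = 123.0721.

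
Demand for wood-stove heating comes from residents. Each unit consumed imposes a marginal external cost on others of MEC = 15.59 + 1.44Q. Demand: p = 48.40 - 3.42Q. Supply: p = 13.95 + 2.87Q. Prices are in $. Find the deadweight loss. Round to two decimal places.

Market equilibrium (private): 13.95 + 2.87Q = 48.40 - 3.42Q → Q_m = 5.4769.
Social marginal benefit = demand − MEC = 32.81 - 4.86Q.
Set SMB = MC: 32.81 - 4.86Q = 13.95 + 2.87Q → Q* = 2.4398.
Height of the DWL triangle at Q_m is MC(Q_m) − SMB(Q_m) = MEC(Q_m) = 23.4768.
DWL = ½ × 3.0371 × 23.4768 = 35.6507.

DWL = $35.65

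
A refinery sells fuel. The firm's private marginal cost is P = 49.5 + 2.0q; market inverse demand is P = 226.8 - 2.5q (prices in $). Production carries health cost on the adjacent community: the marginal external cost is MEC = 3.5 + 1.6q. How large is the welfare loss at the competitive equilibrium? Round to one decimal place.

Market equilibrium (private): 49.5 + 2.0q = 226.8 - 2.5q → q_m = 39.4000.
Social marginal cost = private MC + MEC = 53.0 + 3.6q.
Set SMC = demand: 53.0 + 3.6q = 226.8 - 2.5q → q* = 28.4918.
The welfare-loss triangle has base |q_m − q*| and height MEC(q_m) (the vertical gap between SMC and demand is zero at q* and MEC at q_m).
DWL = ½ × 10.9082 × 66.5400 = 362.9158.

DWL = $362.9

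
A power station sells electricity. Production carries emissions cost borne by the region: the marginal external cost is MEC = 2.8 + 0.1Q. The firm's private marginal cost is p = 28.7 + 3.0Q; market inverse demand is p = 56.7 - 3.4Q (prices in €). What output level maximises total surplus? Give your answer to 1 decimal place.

Q* = 3.9

Social marginal cost = private MC + MEC = 31.5 + 3.1Q.
Set SMC = demand: 31.5 + 3.1Q = 56.7 - 3.4Q → Q* = 3.8769.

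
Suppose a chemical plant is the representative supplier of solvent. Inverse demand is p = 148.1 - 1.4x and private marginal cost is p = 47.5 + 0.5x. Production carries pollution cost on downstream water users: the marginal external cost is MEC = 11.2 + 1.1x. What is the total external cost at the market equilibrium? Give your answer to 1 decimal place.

2134.9

Market equilibrium (private): 47.5 + 0.5x = 148.1 - 1.4x → x_m = 52.9474.
Total external cost = ∫₀^{x_m} (11.2 + 1.1x) dx = 11.2×52.9474 + ½×1.1×52.9474² = 2134.8958.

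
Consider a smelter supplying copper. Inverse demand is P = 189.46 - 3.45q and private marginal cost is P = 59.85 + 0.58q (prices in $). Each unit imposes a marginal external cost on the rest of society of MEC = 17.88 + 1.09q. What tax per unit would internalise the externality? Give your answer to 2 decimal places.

Social marginal cost = private MC + MEC = 77.73 + 1.67q.
Set SMC = demand: 77.73 + 1.67q = 189.46 - 3.45q → q* = 21.8223.
The Pigouvian tax equals MEC at q*: 17.88 + 1.09×21.8223 = 41.6663.

tax = $41.67 per unit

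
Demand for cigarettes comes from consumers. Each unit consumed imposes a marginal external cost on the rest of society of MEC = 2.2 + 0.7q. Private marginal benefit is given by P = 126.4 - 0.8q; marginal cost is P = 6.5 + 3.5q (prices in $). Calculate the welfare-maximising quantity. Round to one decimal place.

q* = 23.5

Social marginal benefit = demand − MEC = 124.2 - 1.5q.
Set SMB = MC: 124.2 - 1.5q = 6.5 + 3.5q → q* = 23.5400.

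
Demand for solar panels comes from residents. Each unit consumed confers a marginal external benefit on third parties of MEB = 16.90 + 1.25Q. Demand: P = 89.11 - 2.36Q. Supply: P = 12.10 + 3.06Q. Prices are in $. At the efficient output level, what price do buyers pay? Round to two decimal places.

P = $35.96

Social marginal benefit = demand + MEB = 106.01 - 1.11Q.
Set SMB = MC: 106.01 - 1.11Q = 12.10 + 3.06Q → Q* = 22.5204.
Consumer price on the demand curve at Q*: 89.11 − 2.36×22.5204 = 35.9619.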